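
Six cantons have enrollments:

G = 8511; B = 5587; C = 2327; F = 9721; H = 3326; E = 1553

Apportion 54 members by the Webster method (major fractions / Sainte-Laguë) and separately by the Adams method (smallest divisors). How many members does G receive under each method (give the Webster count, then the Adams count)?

Webster: G 14, B 10, C 4, F 17, H 6, E 3.
Adams: G 15, B 10, C 4, F 16, H 6, E 3.
G gets 14 under Webster and 15 under Adams.

14 and 15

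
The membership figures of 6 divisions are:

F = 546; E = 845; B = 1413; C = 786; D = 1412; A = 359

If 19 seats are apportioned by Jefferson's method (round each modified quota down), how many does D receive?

Standard divisor 5361/19 ≈ 282.158; standard quotas: F 1.935, E 2.995, B 5.008, C 2.786, D 5.004, A 1.272.
Rounding down gives 1, 2, 5, 2, 5, 1 = 16 seats, so the divisor must be adjusted.
With modified divisor 250: modified quotas F 2.184, E 3.380, B 5.652, C 3.144, D 5.648, A 1.436.
Rounding down: F 2, E 3, B 5, C 3, D 5, A 1 (total 19).
D receives 5.

5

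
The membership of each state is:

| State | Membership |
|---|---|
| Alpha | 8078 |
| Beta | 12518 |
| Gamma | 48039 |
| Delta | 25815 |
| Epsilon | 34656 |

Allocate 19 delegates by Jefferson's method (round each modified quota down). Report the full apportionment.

Alpha 1; Beta 2; Gamma 7; Delta 4; Epsilon 5

Standard divisor 129106/19 ≈ 6795.053; standard quotas: Alpha 1.189, Beta 1.842, Gamma 7.070, Delta 3.799, Epsilon 5.100.
Rounding down gives 1, 1, 7, 3, 5 = 17 seats, so the divisor must be adjusted.
With modified divisor 6100: modified quotas Alpha 1.324, Beta 2.052, Gamma 7.875, Delta 4.232, Epsilon 5.681.
Rounding down: Alpha 1, Beta 2, Gamma 7, Delta 4, Epsilon 5 (total 19).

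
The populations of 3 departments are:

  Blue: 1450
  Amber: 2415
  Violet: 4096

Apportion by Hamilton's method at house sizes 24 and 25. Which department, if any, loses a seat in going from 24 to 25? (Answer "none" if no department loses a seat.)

Blue

At 24 seats: Blue 5, Amber 7, Violet 12.
At 25 seats: Blue 4, Amber 8, Violet 13.
Blue drops from 5 to 4.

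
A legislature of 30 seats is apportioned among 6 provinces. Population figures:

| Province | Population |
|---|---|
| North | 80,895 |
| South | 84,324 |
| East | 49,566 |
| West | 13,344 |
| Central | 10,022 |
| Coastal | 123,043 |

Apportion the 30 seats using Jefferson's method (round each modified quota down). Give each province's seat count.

Standard divisor 361194/30 ≈ 12039.8; standard quotas: North 6.719, South 7.004, East 4.117, West 1.108, Central 0.832, Coastal 10.220.
Rounding down gives 6, 7, 4, 1, 0, 10 = 28 seats, so the divisor must be adjusted.
With modified divisor 10900: modified quotas North 7.422, South 7.736, East 4.547, West 1.224, Central 0.919, Coastal 11.288.
Rounding down: North 7, South 7, East 4, West 1, Central 0, Coastal 11 (total 30).

North 7, South 7, East 4, West 1, Central 0, Coastal 11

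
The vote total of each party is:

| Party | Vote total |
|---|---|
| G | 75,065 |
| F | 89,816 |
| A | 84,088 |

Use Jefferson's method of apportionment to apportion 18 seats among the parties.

G=5, F=7, A=6

Standard divisor 248969/18 ≈ 13831.611; standard quotas: G 5.427, F 6.494, A 6.079.
Rounding down gives 5, 6, 6 = 17 seats, so the divisor must be adjusted.
With modified divisor 12700: modified quotas G 5.911, F 7.072, A 6.621.
Rounding down: G 5, F 7, A 6 (total 18).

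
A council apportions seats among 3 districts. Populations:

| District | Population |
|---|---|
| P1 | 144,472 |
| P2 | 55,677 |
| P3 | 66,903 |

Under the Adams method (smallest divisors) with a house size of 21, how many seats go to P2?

5

Standard divisor 267052/21 ≈ 12716.762; standard quotas: P1 11.361, P2 4.378, P3 5.261.
Rounding up gives 12, 5, 6 = 23 seats, so the divisor must be adjusted.
With modified divisor 13600: modified quotas P1 10.623, P2 4.094, P3 4.919.
Rounding up: P1 11, P2 5, P3 5 (total 21).
P2 receives 5.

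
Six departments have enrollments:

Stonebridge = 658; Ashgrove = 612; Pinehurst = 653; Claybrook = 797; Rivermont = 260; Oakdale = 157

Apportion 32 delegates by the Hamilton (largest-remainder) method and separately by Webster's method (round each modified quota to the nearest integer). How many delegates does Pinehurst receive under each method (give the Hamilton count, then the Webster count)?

Hamilton: Stonebridge 7, Ashgrove 6, Pinehurst 7, Claybrook 8, Rivermont 3, Oakdale 1.
Webster: Stonebridge 7, Ashgrove 6, Pinehurst 6, Claybrook 8, Rivermont 3, Oakdale 2.
Pinehurst gets 7 under Hamilton and 6 under Webster.

7 and 6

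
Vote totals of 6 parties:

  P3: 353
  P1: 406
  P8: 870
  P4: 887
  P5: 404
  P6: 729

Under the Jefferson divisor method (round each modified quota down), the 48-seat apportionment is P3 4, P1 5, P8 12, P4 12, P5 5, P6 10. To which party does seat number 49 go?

P3

Priority for the next seat is population ÷ (current seats + 1).
Priorities: P3 70.600, P1 67.667, P8 66.923, P4 68.231, P5 67.333, P6 66.273.
Highest priority: P3.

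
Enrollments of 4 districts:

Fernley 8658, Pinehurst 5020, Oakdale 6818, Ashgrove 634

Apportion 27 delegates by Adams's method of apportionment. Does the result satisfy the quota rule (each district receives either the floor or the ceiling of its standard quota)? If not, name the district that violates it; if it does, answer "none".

Standard quotas: Fernley 11.063, Pinehurst 6.415, Oakdale 8.712, Ashgrove 0.810.
Adams allocation: Fernley 11, Pinehurst 6, Oakdale 9, Ashgrove 1.
Every allocation lies between the lower and upper quota.

none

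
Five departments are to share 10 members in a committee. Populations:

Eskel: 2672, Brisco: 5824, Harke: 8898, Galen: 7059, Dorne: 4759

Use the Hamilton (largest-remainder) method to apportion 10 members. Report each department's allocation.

Standard divisor: 29212 ÷ 10 ≈ 2921.2.
Standard quotas: Eskel 0.9147, Brisco 1.9937, Harke 3.0460, Galen 2.4165, Dorne 1.6291.
Lower quotas: Eskel 0, Brisco 1, Harke 3, Galen 2, Dorne 1 (sum 7, leaving 3 seats).
Remainders in descending order: Brisco 0.9937, Eskel 0.9147, Dorne 0.6291, Galen 0.4165, Harke 0.0460.
The surplus seats go to Brisco, Eskel, Dorne.

Eskel: 1; Brisco: 2; Harke: 3; Galen: 2; Dorne: 2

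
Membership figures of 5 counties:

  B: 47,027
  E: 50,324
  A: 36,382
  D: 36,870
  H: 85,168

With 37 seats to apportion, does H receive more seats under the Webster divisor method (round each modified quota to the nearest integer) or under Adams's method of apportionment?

Webster: B 7, E 7, A 5, D 5, H 13.
Adams: B 7, E 7, A 5, D 6, H 12.
H gets 13 under Webster and 12 under Adams.

Webster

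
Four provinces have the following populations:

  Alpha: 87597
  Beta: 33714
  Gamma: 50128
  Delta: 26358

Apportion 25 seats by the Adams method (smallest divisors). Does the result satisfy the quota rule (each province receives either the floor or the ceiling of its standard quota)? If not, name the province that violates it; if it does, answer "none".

Standard quotas: Alpha 11.072, Beta 4.261, Gamma 6.336, Delta 3.331.
Adams allocation: Alpha 11, Beta 4, Gamma 6, Delta 4.
Every allocation lies between the lower and upper quota.

none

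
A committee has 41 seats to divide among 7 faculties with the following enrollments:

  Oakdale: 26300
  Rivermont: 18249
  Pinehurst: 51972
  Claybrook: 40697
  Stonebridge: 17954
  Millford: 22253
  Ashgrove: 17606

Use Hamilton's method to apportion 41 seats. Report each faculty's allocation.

Oakdale: 5; Rivermont: 4; Pinehurst: 11; Claybrook: 8; Stonebridge: 4; Millford: 5; Ashgrove: 4

The standard divisor is 195031/41 ≈ 4756.854.
Standard quotas: Oakdale 5.5289, Rivermont 3.8364, Pinehurst 10.9257, Claybrook 8.5554, Stonebridge 3.7743, Millford 4.6781, Ashgrove 3.7012.
Lower quotas: Oakdale 5, Rivermont 3, Pinehurst 10, Claybrook 8, Stonebridge 3, Millford 4, Ashgrove 3 (sum 36, leaving 5 seats).
Remainders in descending order: Pinehurst 0.9257, Rivermont 0.8364, Stonebridge 0.7743, Ashgrove 0.7012, Millford 0.6781, Claybrook 0.5554, Oakdale 0.5289.
Largest remainders: Pinehurst, Rivermont, Stonebridge, Ashgrove, Millford receive the extra seats.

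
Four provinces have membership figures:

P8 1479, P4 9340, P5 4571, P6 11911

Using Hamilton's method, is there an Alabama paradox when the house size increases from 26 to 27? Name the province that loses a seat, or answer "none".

At 26 seats: P8 2, P4 9, P5 4, P6 11.
At 27 seats: P8 1, P4 9, P5 5, P6 12.
P8 drops from 2 to 1.

P8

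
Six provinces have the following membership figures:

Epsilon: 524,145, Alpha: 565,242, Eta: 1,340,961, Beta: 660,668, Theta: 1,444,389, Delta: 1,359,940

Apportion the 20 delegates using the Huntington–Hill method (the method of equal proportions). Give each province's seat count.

Epsilon: 2; Alpha: 2; Eta: 4; Beta: 2; Theta: 5; Delta: 5

With divisor 301970: modified quotas Epsilon 1.736, Alpha 1.872, Eta 4.441, Beta 2.188, Theta 4.783, Delta 4.504.
Geometric-mean thresholds: Epsilon √(1·2)=1.414, Alpha √(1·2)=1.414, Eta √(4·5)=4.472, Beta √(2·3)=2.449, Theta √(4·5)=4.472, Delta √(4·5)=4.472.
Each quota rounded against its threshold gives Epsilon 2, Alpha 2, Eta 4, Beta 2, Theta 5, Delta 5 (total 20).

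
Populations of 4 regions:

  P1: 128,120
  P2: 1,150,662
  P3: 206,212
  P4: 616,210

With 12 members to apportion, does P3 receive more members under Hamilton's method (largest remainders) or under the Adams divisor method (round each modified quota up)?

Adams

Hamilton: P1 1, P2 7, P3 1, P4 3.
Adams: P1 1, P2 6, P3 2, P4 3.
P3 gets 1 under Hamilton and 2 under Adams.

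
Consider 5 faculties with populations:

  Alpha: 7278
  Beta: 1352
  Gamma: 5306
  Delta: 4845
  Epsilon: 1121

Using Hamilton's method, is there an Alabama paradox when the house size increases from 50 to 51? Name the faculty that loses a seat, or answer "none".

Beta

At 50 seats: Alpha 18, Beta 4, Gamma 13, Delta 12, Epsilon 3.
At 51 seats: Alpha 19, Beta 3, Gamma 14, Delta 12, Epsilon 3.
Beta drops from 4 to 3.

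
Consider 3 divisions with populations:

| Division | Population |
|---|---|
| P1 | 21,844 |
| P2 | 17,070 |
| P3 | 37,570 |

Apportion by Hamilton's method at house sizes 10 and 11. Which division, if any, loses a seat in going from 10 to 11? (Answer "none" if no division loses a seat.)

none

At 10 seats: P1 3, P2 2, P3 5.
At 11 seats: P1 3, P2 3, P3 5.
No division's allocation decreased.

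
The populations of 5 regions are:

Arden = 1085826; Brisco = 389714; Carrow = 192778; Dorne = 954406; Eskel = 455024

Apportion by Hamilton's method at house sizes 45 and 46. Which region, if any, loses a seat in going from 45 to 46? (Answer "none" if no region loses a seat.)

none

At 45 seats: Arden 16, Brisco 6, Carrow 3, Dorne 14, Eskel 6.
At 46 seats: Arden 16, Brisco 6, Carrow 3, Dorne 14, Eskel 7.
No region's allocation decreased.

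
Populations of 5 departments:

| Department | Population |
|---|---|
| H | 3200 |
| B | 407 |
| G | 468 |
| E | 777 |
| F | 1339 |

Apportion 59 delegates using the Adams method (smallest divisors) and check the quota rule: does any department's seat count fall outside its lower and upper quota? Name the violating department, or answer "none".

Standard quotas: H 30.496, B 3.879, G 4.460, E 7.405, F 12.761.
Adams allocation: H 29, B 4, G 5, E 8, F 13.
H has quota 30.496 (lower 30, upper 31) but receives 29 — outside the quota interval.

H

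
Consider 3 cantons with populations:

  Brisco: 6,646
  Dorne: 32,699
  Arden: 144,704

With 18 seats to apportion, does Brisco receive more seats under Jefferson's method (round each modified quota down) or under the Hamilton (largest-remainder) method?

Hamilton

Jefferson: Brisco 0, Dorne 3, Arden 15.
Hamilton: Brisco 1, Dorne 3, Arden 14.
Brisco gets 0 under Jefferson and 1 under Hamilton.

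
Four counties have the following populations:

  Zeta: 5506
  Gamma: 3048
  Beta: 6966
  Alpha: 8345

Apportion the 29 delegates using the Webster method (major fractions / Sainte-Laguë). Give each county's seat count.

Standard divisor 23865/29 ≈ 822.931; standard quotas: Zeta 6.691, Gamma 3.704, Beta 8.465, Alpha 10.141.
Rounding to the nearest integer gives Zeta 7, Gamma 4, Beta 8, Alpha 10 — total 29, matching the house size, so no adjustment is needed.

Zeta=7, Gamma=4, Beta=8, Alpha=10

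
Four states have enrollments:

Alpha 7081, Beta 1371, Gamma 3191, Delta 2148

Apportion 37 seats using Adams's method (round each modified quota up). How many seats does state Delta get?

Standard divisor 13791/37 ≈ 372.73; standard quotas: Alpha 18.998, Beta 3.678, Gamma 8.561, Delta 5.763.
Rounding up gives 19, 4, 9, 6 = 38 seats, so the divisor must be adjusted.
With modified divisor 396: modified quotas Alpha 17.881, Beta 3.462, Gamma 8.058, Delta 5.424.
Rounding up: Alpha 18, Beta 4, Gamma 9, Delta 6 (total 37).
Delta receives 6.

6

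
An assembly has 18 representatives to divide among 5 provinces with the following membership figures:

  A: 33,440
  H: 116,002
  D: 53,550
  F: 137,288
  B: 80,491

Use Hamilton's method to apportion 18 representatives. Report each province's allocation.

The standard divisor is 420771/18 ≈ 23376.167.
Standard quotas: A 1.4305, H 4.9624, D 2.2908, F 5.8730, B 3.4433.
Lower quotas: A 1, H 4, D 2, F 5, B 3 (sum 15, leaving 3 seats).
Remainders in descending order: H 0.9624, F 0.8730, B 0.4433, A 0.4305, D 0.2908.
The surplus seats go to H, F, B.

A 1, H 5, D 2, F 6, B 4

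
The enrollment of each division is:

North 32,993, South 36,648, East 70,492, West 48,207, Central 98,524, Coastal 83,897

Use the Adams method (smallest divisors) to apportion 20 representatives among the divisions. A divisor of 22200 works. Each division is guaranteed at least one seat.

With modified divisor 22200: modified quotas North 1.486, South 1.651, East 3.175, West 2.171, Central 4.438, Coastal 3.779.
Rounding up: North 2, South 2, East 4, West 3, Central 5, Coastal 4 (total 20).

North 2; South 2; East 4; West 3; Central 5; Coastal 4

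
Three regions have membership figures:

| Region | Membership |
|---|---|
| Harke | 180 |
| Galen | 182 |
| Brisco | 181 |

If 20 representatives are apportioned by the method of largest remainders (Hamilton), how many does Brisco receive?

7

Total 543; standard divisor 543/20 ≈ 27.15.
Standard quotas: Harke 6.630, Galen 6.703, Brisco 6.667.
Lower quotas: Harke 6, Galen 6, Brisco 6 (sum 18, leaving 2 seats).
Remainders in descending order: Galen 0.703, Brisco 0.667, Harke 0.630.
The surplus seats go to Galen, Brisco.
Brisco receives 7.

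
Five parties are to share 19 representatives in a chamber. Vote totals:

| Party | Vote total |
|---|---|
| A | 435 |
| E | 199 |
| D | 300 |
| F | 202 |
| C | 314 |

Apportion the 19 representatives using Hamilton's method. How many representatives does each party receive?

Standard divisor: 1450 ÷ 19 ≈ 76.316.
Standard quotas: A 5.700, E 2.608, D 3.931, F 2.647, C 4.114.
Lower quotas: A 5, E 2, D 3, F 2, C 4 (sum 16, leaving 3 seats).
Remainders in descending order: D 0.931, A 0.700, F 0.647, E 0.608, C 0.114.
Largest remainders: D, A, F receive the extra seats.

A 6; E 2; D 4; F 3; C 4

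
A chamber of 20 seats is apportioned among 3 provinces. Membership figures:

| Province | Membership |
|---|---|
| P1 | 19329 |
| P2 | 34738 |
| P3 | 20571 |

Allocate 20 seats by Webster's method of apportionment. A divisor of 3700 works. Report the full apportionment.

With modified divisor 3700: modified quotas P1 5.224, P2 9.389, P3 5.560.
Rounding to the nearest integer: P1 5, P2 9, P3 6 (total 20).

P1 5, P2 9, P3 6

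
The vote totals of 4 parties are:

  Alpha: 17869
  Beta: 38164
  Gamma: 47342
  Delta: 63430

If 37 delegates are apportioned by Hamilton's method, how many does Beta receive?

Standard divisor: 166805 ÷ 37 ≈ 4508.243.
Standard quotas: Alpha 3.9636, Beta 8.4654, Gamma 10.5012, Delta 14.0698.
Lower quotas: Alpha 3, Beta 8, Gamma 10, Delta 14 (sum 35, leaving 2 seats).
Remainders in descending order: Alpha 0.9636, Gamma 0.5012, Beta 0.4654, Delta 0.0698.
The surplus seats go to Alpha, Gamma.
Beta receives 8.

8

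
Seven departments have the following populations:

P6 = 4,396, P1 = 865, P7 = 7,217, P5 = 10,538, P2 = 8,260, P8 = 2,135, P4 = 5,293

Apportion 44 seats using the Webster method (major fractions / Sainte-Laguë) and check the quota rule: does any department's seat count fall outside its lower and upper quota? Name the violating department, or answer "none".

Standard quotas: P6 4.998, P1 0.983, P7 8.205, P5 11.980, P2 9.390, P8 2.427, P4 6.017.
Webster allocation: P6 5, P1 1, P7 8, P5 12, P2 10, P8 2, P4 6.
Every allocation lies between the lower and upper quota.

none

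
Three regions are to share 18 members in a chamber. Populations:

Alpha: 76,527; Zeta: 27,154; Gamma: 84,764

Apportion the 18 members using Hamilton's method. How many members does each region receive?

The standard divisor is 188445/18 ≈ 10469.167.
Standard quotas: Alpha 7.3098, Zeta 2.5937, Gamma 8.0965.
Lower quotas: Alpha 7, Zeta 2, Gamma 8 (sum 17, leaving 1 seat).
Remainders in descending order: Zeta 0.5937, Alpha 0.3098, Gamma 0.0965.
Largest remainder: Zeta receives the extra seat.

Alpha: 7; Zeta: 3; Gamma: 8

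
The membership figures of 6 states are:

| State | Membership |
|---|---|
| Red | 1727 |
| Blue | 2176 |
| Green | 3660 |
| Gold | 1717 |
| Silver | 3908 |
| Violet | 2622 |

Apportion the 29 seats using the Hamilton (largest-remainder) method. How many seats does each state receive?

Red 3, Blue 4, Green 7, Gold 3, Silver 7, Violet 5

Standard divisor: 15810 ÷ 29 ≈ 545.172.
Standard quotas: Red 3.168, Blue 3.991, Green 6.713, Gold 3.149, Silver 7.168, Violet 4.809.
Lower quotas: Red 3, Blue 3, Green 6, Gold 3, Silver 7, Violet 4 (sum 26, leaving 3 seats).
Remainders in descending order: Blue 0.991, Violet 0.809, Green 0.713, Silver 0.168, Red 0.168, Gold 0.149.
The surplus seats go to Blue, Violet, Green.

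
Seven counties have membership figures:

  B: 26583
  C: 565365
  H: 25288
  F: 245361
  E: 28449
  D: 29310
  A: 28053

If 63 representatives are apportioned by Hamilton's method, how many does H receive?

The standard divisor is 948409/63 ≈ 15054.111.
Standard quotas: B 1.7658, C 37.5555, H 1.6798, F 16.2986, E 1.8898, D 1.9470, A 1.8635.
Lower quotas: B 1, C 37, H 1, F 16, E 1, D 1, A 1 (sum 58, leaving 5 seats).
Remainders in descending order: D 0.9470, E 0.8898, A 0.8635, B 0.7658, H 0.6798, C 0.5555, F 0.2986.
Largest remainders: D, E, A, B, H receive the extra seats.
H receives 2.

2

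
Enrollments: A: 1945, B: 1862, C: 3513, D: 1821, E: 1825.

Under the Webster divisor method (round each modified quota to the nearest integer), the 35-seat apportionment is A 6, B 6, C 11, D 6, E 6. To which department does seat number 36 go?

C

Priority for the next seat is population ÷ (current seats + 0.5).
Priorities: A 299.231, B 286.462, C 305.478, D 280.154, E 280.769.
Highest priority: C.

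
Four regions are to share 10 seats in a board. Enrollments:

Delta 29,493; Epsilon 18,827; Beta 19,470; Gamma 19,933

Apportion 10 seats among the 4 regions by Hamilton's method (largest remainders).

Delta 4; Epsilon 2; Beta 2; Gamma 2

Total 87723; standard divisor 87723/10 ≈ 8772.3.
Standard quotas: Delta 3.3621, Epsilon 2.1462, Beta 2.2195, Gamma 2.2723.
Lower quotas: Delta 3, Epsilon 2, Beta 2, Gamma 2 (sum 9, leaving 1 seat).
Remainders in descending order: Delta 0.3621, Gamma 0.2723, Beta 0.2195, Epsilon 0.1462.
The surplus seat goes to Delta.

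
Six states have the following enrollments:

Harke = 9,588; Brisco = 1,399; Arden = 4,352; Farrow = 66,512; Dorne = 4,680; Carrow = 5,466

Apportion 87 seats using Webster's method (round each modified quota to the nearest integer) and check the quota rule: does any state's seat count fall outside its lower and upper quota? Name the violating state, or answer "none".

Farrow

Standard quotas: Harke 9.067, Brisco 1.323, Arden 4.116, Farrow 62.899, Dorne 4.426, Carrow 5.169.
Webster allocation: Harke 9, Brisco 1, Arden 4, Farrow 64, Dorne 4, Carrow 5.
Farrow has quota 62.899 (lower 62, upper 63) but receives 64 — outside the quota interval.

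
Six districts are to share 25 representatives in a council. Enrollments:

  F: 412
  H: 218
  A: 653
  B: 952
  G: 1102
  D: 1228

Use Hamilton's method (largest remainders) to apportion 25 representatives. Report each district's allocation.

F 2, H 1, A 4, B 5, G 6, D 7

Standard divisor: 4565 ÷ 25 ≈ 182.6.
Standard quotas: F 2.256, H 1.194, A 3.576, B 5.214, G 6.035, D 6.725.
Lower quotas: F 2, H 1, A 3, B 5, G 6, D 6 (sum 23, leaving 2 seats).
Remainders in descending order: D 0.725, A 0.576, F 0.256, B 0.214, H 0.194, G 0.035.
Largest remainders: D, A receive the extra seats.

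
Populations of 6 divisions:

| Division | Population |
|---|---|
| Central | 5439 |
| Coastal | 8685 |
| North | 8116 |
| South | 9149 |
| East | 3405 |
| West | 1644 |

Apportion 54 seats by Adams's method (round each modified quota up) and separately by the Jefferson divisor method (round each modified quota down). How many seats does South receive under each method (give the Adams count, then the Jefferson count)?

Adams: Central 8, Coastal 13, North 12, South 13, East 5, West 3.
Jefferson: Central 8, Coastal 13, North 12, South 14, East 5, West 2.
South gets 13 under Adams and 14 under Jefferson.

13 and 14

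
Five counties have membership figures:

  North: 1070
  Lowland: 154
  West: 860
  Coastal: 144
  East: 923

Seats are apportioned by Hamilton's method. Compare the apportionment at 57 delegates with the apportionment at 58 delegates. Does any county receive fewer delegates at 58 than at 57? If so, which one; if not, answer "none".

Coastal

At 57 seats: North 19, Lowland 3, West 15, Coastal 3, East 17.
At 58 seats: North 20, Lowland 3, West 16, Coastal 2, East 17.
Coastal drops from 3 to 2.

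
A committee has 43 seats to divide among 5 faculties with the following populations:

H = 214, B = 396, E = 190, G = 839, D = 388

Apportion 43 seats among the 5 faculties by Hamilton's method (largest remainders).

H: 5, B: 8, E: 4, G: 18, D: 8

Total 2027; standard divisor 2027/43 ≈ 47.14.
Standard quotas: H 4.540, B 8.401, E 4.031, G 17.798, D 8.231.
Lower quotas: H 4, B 8, E 4, G 17, D 8 (sum 41, leaving 2 seats).
Remainders in descending order: G 0.798, H 0.540, B 0.401, D 0.231, E 0.031.
Largest remainders: G, H receive the extra seats.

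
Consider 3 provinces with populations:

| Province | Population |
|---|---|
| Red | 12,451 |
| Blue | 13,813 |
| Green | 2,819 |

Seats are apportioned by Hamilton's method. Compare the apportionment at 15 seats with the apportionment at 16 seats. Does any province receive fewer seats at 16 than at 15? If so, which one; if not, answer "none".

Green

At 15 seats: Red 6, Blue 7, Green 2.
At 16 seats: Red 7, Blue 8, Green 1.
Green drops from 2 to 1.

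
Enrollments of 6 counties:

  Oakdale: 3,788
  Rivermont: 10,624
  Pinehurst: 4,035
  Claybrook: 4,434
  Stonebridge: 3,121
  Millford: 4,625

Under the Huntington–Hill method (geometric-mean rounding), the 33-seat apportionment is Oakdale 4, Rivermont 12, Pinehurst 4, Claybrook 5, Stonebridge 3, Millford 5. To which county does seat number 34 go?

Priority for the next seat is population ÷ (√(s·(s+1))).
Priorities: Oakdale 847.023, Rivermont 850.601, Pinehurst 902.253, Claybrook 809.534, Stonebridge 900.955, Millford 844.406.
Highest priority: Pinehurst.

Pinehurst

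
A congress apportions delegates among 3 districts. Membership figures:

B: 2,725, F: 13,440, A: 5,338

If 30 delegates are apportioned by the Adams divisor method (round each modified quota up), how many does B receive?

4

Standard divisor 21503/30 ≈ 716.767; standard quotas: B 3.802, F 18.751, A 7.447.
Rounding up gives 4, 19, 8 = 31 seats, so the divisor must be adjusted.
With modified divisor 750: modified quotas B 3.633, F 17.920, A 7.117.
Rounding up: B 4, F 18, A 8 (total 30).
B receives 4.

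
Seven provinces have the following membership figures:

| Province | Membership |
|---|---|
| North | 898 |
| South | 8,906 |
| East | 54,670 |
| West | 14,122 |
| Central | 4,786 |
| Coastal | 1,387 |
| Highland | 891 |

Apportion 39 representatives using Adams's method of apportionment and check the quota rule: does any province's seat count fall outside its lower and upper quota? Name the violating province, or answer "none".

Standard quotas: North 0.409, South 4.055, East 24.891, West 6.430, Central 2.179, Coastal 0.631, Highland 0.406.
Adams allocation: North 1, South 4, East 23, West 6, Central 3, Coastal 1, Highland 1.
East has quota 24.891 (lower 24, upper 25) but receives 23 — outside the quota interval.

East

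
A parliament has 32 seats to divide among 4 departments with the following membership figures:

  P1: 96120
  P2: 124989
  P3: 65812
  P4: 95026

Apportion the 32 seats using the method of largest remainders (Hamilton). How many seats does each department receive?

Standard divisor: 381947 ÷ 32 ≈ 11935.844.
Standard quotas: P1 8.0531, P2 10.4717, P3 5.5138, P4 7.9614.
Lower quotas: P1 8, P2 10, P3 5, P4 7 (sum 30, leaving 2 seats).
Remainders in descending order: P4 0.9614, P3 0.5138, P2 0.4717, P1 0.0531.
Largest remainders: P4, P3 receive the extra seats.

P1 8, P2 10, P3 6, P4 8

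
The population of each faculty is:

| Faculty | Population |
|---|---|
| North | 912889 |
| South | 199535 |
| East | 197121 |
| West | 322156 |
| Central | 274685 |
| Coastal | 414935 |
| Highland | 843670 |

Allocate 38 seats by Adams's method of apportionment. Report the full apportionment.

North=10, South=3, East=3, West=4, Central=3, Coastal=5, Highland=10

Standard divisor 3164991/38 ≈ 83289.237; standard quotas: North 10.960, South 2.396, East 2.367, West 3.868, Central 3.298, Coastal 4.982, Highland 10.129.
Rounding up gives 11, 3, 3, 4, 4, 5, 11 = 41 seats, so the divisor must be adjusted.
With modified divisor 92700: modified quotas North 9.848, South 2.152, East 2.126, West 3.475, Central 2.963, Coastal 4.476, Highland 9.101.
Rounding up: North 10, South 3, East 3, West 4, Central 3, Coastal 5, Highland 10 (total 38).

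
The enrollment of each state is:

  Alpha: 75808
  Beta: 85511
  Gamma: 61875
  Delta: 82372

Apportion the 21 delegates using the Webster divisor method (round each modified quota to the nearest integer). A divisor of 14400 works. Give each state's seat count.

Alpha 5, Beta 6, Gamma 4, Delta 6

With modified divisor 14400: modified quotas Alpha 5.264, Beta 5.938, Gamma 4.297, Delta 5.720.
Rounding to the nearest integer: Alpha 5, Beta 6, Gamma 4, Delta 6 (total 21).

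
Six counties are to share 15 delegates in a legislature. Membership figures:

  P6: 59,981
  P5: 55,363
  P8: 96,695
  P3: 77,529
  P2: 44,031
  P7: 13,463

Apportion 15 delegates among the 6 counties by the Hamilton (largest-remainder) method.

The standard divisor is 347062/15 ≈ 23137.467.
Standard quotas: P6 2.5924, P5 2.3928, P8 4.1792, P3 3.3508, P2 1.9030, P7 0.5819.
Lower quotas: P6 2, P5 2, P8 4, P3 3, P2 1, P7 0 (sum 12, leaving 3 seats).
Remainders in descending order: P2 0.9030, P6 0.5924, P7 0.5819, P5 0.3928, P3 0.3508, P8 0.1792.
The surplus seats go to P2, P6, P7.

P6 3, P5 2, P8 4, P3 3, P2 2, P7 1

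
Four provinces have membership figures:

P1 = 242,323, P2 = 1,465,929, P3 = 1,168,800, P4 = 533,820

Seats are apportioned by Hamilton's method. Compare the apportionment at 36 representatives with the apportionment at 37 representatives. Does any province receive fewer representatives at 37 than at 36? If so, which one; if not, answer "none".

At 36 seats: P1 3, P2 15, P3 12, P4 6.
At 37 seats: P1 2, P2 16, P3 13, P4 6.
P1 drops from 3 to 2.

P1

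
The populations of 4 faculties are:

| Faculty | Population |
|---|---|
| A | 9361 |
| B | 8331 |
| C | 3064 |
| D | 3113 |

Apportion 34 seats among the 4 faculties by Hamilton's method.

Total 23869; standard divisor 23869/34 ≈ 702.029.
Standard quotas: A 13.3342, B 11.8670, C 4.3645, D 4.4343.
Lower quotas: A 13, B 11, C 4, D 4 (sum 32, leaving 2 seats).
Remainders in descending order: B 0.8670, D 0.4343, C 0.3645, A 0.3342.
The surplus seats go to B, D.

A: 13; B: 12; C: 4; D: 5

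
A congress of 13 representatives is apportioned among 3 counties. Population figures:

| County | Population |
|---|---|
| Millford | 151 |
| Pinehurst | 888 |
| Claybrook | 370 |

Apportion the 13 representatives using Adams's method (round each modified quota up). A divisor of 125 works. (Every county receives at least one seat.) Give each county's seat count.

Millford=2, Pinehurst=8, Claybrook=3

With modified divisor 125: modified quotas Millford 1.208, Pinehurst 7.104, Claybrook 2.960.
Rounding up: Millford 2, Pinehurst 8, Claybrook 3 (total 13).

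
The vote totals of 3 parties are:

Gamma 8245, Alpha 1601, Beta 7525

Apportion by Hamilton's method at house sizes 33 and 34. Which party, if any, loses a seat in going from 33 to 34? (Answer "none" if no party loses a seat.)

At 33 seats: Gamma 16, Alpha 3, Beta 14.
At 34 seats: Gamma 16, Alpha 3, Beta 15.
No party's allocation decreased.

none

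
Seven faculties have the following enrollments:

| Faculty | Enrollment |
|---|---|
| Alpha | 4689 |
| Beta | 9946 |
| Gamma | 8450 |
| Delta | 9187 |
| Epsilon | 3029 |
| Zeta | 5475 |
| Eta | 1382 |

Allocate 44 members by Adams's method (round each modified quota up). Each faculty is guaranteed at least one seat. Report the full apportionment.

Standard divisor 42158/44 ≈ 958.136; standard quotas: Alpha 4.894, Beta 10.381, Gamma 8.819, Delta 9.588, Epsilon 3.161, Zeta 5.714, Eta 1.442.
Rounding up gives 5, 11, 9, 10, 4, 6, 2 = 47 seats, so the divisor must be adjusted.
With modified divisor 1040: modified quotas Alpha 4.509, Beta 9.563, Gamma 8.125, Delta 8.834, Epsilon 2.913, Zeta 5.264, Eta 1.329.
Rounding up: Alpha 5, Beta 10, Gamma 9, Delta 9, Epsilon 3, Zeta 6, Eta 2 (total 44).

Alpha 5; Beta 10; Gamma 9; Delta 9; Epsilon 3; Zeta 6; Eta 2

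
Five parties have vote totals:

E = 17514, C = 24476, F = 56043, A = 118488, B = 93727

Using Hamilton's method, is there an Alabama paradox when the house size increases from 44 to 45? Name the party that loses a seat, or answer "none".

E

At 44 seats: E 3, C 3, F 8, A 17, B 13.
At 45 seats: E 2, C 4, F 8, A 17, B 14.
E drops from 3 to 2.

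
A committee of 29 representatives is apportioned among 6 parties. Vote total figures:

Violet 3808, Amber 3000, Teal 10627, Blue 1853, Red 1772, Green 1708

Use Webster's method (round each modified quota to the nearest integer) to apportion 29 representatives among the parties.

Violet: 5, Amber: 4, Teal: 14, Blue: 2, Red: 2, Green: 2

Standard divisor 22768/29 ≈ 785.103; standard quotas: Violet 4.850, Amber 3.821, Teal 13.536, Blue 2.360, Red 2.257, Green 2.176.
Rounding to the nearest integer gives Violet 5, Amber 4, Teal 14, Blue 2, Red 2, Green 2 — total 29, matching the house size, so no adjustment is needed.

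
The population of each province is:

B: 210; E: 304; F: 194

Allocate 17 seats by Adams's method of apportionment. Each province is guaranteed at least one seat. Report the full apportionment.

B 5, E 7, F 5

Standard divisor 708/17 ≈ 41.647; standard quotas: B 5.042, E 7.299, F 4.658.
Rounding up gives 6, 8, 5 = 19 seats, so the divisor must be adjusted.
With modified divisor 46: modified quotas B 4.565, E 6.609, F 4.217.
Rounding up: B 5, E 7, F 5 (total 17).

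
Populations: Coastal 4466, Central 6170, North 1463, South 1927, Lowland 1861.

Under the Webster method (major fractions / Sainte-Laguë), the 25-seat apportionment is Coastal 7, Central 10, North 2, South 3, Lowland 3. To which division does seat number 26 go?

Priority for the next seat is population ÷ (current seats + 0.5).
Priorities: Coastal 595.467, Central 587.619, North 585.200, South 550.571, Lowland 531.714.
Highest priority: Coastal.

Coastal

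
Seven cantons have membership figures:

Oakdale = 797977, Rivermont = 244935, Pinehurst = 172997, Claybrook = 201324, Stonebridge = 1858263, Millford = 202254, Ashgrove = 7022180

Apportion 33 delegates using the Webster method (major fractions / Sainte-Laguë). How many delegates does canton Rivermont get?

Standard divisor 10499930/33 ≈ 318179.697; standard quotas: Oakdale 2.508, Rivermont 0.770, Pinehurst 0.544, Claybrook 0.633, Stonebridge 5.840, Millford 0.636, Ashgrove 22.070.
Rounding to the nearest integer gives 3, 1, 1, 1, 6, 1, 22 = 35 seats, so the divisor must be adjusted.
With modified divisor 332200: modified quotas Oakdale 2.402, Rivermont 0.737, Pinehurst 0.521, Claybrook 0.606, Stonebridge 5.594, Millford 0.609, Ashgrove 21.138.
Rounding to the nearest integer: Oakdale 2, Rivermont 1, Pinehurst 1, Claybrook 1, Stonebridge 6, Millford 1, Ashgrove 21 (total 33).
Rivermont receives 1.

1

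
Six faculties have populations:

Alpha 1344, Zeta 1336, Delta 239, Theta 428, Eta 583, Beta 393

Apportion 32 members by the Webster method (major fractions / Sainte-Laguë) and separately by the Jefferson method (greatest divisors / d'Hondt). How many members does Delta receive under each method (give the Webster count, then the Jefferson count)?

2 and 1

Webster: Alpha 10, Zeta 10, Delta 2, Theta 3, Eta 4, Beta 3.
Jefferson: Alpha 11, Zeta 10, Delta 1, Theta 3, Eta 4, Beta 3.
Delta gets 2 under Webster and 1 under Jefferson.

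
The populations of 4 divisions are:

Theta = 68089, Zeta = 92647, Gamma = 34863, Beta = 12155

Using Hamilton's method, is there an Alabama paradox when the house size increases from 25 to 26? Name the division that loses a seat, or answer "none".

Beta

At 25 seats: Theta 8, Zeta 11, Gamma 4, Beta 2.
At 26 seats: Theta 9, Zeta 12, Gamma 4, Beta 1.
Beta drops from 2 to 1.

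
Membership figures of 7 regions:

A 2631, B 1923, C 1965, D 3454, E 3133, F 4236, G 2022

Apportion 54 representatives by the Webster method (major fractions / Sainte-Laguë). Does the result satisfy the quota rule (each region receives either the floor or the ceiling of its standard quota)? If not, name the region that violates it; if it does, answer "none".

Standard quotas: A 7.337, B 5.363, C 5.480, D 9.632, E 8.737, F 11.813, G 5.639.
Webster allocation: A 7, B 5, C 5, D 10, E 9, F 12, G 6.
Every allocation lies between the lower and upper quota.

none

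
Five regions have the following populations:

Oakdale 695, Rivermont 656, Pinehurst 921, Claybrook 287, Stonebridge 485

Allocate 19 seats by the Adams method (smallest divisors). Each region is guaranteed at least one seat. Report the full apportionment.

Oakdale=4, Rivermont=4, Pinehurst=6, Claybrook=2, Stonebridge=3

Standard divisor 3044/19 ≈ 160.211; standard quotas: Oakdale 4.338, Rivermont 4.095, Pinehurst 5.749, Claybrook 1.791, Stonebridge 3.027.
Rounding up gives 5, 5, 6, 2, 4 = 22 seats, so the divisor must be adjusted.
With modified divisor 180: modified quotas Oakdale 3.861, Rivermont 3.644, Pinehurst 5.117, Claybrook 1.594, Stonebridge 2.694.
Rounding up: Oakdale 4, Rivermont 4, Pinehurst 6, Claybrook 2, Stonebridge 3 (total 19).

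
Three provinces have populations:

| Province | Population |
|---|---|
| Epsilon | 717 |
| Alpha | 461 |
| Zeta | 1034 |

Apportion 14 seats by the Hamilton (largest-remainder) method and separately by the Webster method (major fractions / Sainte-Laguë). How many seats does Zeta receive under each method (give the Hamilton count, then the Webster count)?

Hamilton: Epsilon 4, Alpha 3, Zeta 7.
Webster: Epsilon 5, Alpha 3, Zeta 6.
Zeta gets 7 under Hamilton and 6 under Webster.

7 and 6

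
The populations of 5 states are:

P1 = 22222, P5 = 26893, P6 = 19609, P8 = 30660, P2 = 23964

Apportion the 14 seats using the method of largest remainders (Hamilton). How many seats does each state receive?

Total 123348; standard divisor 123348/14 ≈ 8810.571.
Standard quotas: P1 2.5222, P5 3.0524, P6 2.2256, P8 3.4799, P2 2.7199.
Lower quotas: P1 2, P5 3, P6 2, P8 3, P2 2 (sum 12, leaving 2 seats).
Remainders in descending order: P2 0.7199, P1 0.5222, P8 0.4799, P6 0.2256, P5 0.0524.
Largest remainders: P2, P1 receive the extra seats.

P1 3; P5 3; P6 2; P8 3; P2 3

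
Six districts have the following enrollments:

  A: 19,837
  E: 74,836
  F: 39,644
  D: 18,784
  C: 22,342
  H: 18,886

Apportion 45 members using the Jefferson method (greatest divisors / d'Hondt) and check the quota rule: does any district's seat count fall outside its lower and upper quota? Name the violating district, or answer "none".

none

Standard quotas: A 4.594, E 17.329, F 9.180, D 4.350, C 5.174, H 4.373.
Jefferson allocation: A 5, E 18, F 9, D 4, C 5, H 4.
Every allocation lies between the lower and upper quota.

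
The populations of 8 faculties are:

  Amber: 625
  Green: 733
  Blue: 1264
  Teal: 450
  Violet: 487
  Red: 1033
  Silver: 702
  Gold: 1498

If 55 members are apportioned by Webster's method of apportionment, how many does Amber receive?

Standard divisor 6792/55 ≈ 123.491; standard quotas: Amber 5.061, Green 5.936, Blue 10.236, Teal 3.644, Violet 3.944, Red 8.365, Silver 5.685, Gold 12.130.
Rounding to the nearest integer gives Amber 5, Green 6, Blue 10, Teal 4, Violet 4, Red 8, Silver 6, Gold 12 — total 55, matching the house size, so no adjustment is needed.
Amber receives 5.

5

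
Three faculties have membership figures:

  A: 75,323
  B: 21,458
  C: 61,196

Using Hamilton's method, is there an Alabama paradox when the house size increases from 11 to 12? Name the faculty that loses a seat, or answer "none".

At 11 seats: A 5, B 2, C 4.
At 12 seats: A 6, B 1, C 5.
B drops from 2 to 1.

B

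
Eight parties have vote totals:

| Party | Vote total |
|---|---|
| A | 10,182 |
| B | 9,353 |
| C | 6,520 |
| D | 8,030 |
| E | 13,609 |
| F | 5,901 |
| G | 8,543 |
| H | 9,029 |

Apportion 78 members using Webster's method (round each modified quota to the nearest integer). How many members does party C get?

Standard divisor 71167/78 ≈ 912.397; standard quotas: A 11.160, B 10.251, C 7.146, D 8.801, E 14.916, F 6.468, G 9.363, H 9.896.
Rounding to the nearest integer gives 11, 10, 7, 9, 15, 6, 9, 10 = 77 seats, so the divisor must be adjusted.
With modified divisor 904: modified quotas A 11.263, B 10.346, C 7.212, D 8.883, E 15.054, F 6.528, G 9.450, H 9.988.
Rounding to the nearest integer: A 11, B 10, C 7, D 9, E 15, F 7, G 9, H 10 (total 78).
C receives 7.

7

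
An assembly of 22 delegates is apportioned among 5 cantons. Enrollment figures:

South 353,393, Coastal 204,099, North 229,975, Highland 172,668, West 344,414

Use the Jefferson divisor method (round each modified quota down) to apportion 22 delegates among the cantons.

South 6, Coastal 3, North 4, Highland 3, West 6

Standard divisor 1304549/22 ≈ 59297.682; standard quotas: South 5.960, Coastal 3.442, North 3.878, Highland 2.912, West 5.808.
Rounding down gives 5, 3, 3, 2, 5 = 18 seats, so the divisor must be adjusted.
With modified divisor 54200: modified quotas South 6.520, Coastal 3.766, North 4.243, Highland 3.186, West 6.355.
Rounding down: South 6, Coastal 3, North 4, Highland 3, West 6 (total 22).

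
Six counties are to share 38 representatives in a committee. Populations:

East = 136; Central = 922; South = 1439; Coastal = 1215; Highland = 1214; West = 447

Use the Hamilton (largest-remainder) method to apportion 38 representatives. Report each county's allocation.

Total 5373; standard divisor 5373/38 ≈ 141.395.
Standard quotas: East 0.962, Central 6.521, South 10.177, Coastal 8.593, Highland 8.586, West 3.161.
Lower quotas: East 0, Central 6, South 10, Coastal 8, Highland 8, West 3 (sum 35, leaving 3 seats).
Remainders in descending order: East 0.962, Coastal 0.593, Highland 0.586, Central 0.521, South 0.177, West 0.161.
Largest remainders: East, Coastal, Highland receive the extra seats.

East=1, Central=6, South=10, Coastal=9, Highland=9, West=3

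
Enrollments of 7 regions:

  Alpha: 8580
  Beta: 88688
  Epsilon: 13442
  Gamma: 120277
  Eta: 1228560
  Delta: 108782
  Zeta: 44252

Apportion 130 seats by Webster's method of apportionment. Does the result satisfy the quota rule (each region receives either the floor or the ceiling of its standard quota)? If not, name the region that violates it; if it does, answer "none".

Eta

Standard quotas: Alpha 0.692, Beta 7.150, Epsilon 1.084, Gamma 9.696, Eta 99.042, Delta 8.770, Zeta 3.567.
Webster allocation: Alpha 1, Beta 7, Epsilon 1, Gamma 10, Eta 98, Delta 9, Zeta 4.
Eta has quota 99.042 (lower 99, upper 100) but receives 98 — outside the quota interval.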